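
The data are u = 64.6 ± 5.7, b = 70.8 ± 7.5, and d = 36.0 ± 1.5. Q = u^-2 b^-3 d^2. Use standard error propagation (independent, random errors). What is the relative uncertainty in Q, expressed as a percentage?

Relative error in a monomial: (δQ/Q)² = Σ (nᵢ · δxᵢ/xᵢ)².
  (-2·δu/u)² = (-2×0.0882)² = 0.0311;  (-3·δb/b)² = (-3×0.106)² = 0.101;  (2·δd/d)² = (2×0.0417)² = 0.00694
δQ/Q = √(0.139) = 0.373

37.3%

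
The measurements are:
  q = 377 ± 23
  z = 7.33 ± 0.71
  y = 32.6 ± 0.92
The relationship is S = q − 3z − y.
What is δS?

S is a linear combination, so absolute uncertainties add in quadrature:
  (δq)² = 529;  (3·δz)² = 4.54;  (δy)² = 0.846
δS = √(534) = 23.1

23.1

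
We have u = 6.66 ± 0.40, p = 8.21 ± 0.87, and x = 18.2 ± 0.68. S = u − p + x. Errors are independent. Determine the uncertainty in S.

1.17

S is a linear combination, so absolute uncertainties add in quadrature:
  (δu)² = 0.160;  (δp)² = 0.757;  (δx)² = 0.462
δS = √(1.38) = 1.17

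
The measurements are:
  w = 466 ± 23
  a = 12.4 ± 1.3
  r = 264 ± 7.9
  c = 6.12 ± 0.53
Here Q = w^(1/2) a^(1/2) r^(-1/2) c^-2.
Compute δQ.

For a monomial Q ∝ w^(1/2), a^(1/2), r^(-1/2), c^-2, fractional errors add in quadrature:
  (½·δw/w)² = (0.5×0.0494)² = 0.000609;  (½·δa/a)² = (0.5×0.105)² = 0.00275;  (−½·δr/r)² = (-0.5×0.0299)² = 0.000224;  (-2·δc/c)² = (-2×0.0866)² = 0.0300
δQ/Q = √(0.0336) = 0.183
Q = 0.125, so δQ = 0.183 × 0.125 = 0.0229.

0.0229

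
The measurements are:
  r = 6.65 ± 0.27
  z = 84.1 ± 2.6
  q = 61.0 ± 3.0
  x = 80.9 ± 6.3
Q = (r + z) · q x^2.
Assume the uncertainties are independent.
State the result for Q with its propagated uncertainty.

(3.62 ± 0.601) × 10^7

Let u = r + z = 90.8. δu = √(δr² + δz²) = √(0.0729 + 6.76) = 2.61, so δu/u = 0.0288.
Q is then a monomial in u, q, x:
δQ/Q = √((δu/u)² + (1·δq/q)² + (2·δx/x)²) = √(0.000830 + 0.00242 + 0.0243) = 0.166
Q = 3.62e+07, so δQ = 0.166 × 3.62e+07 = 6.01e+06.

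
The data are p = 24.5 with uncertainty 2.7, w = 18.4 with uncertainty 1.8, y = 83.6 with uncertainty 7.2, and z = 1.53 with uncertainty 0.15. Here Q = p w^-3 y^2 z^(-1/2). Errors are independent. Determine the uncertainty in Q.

8.02

Products/powers → add relative errors in quadrature, weighted by exponent:
  (1·δp/p)² = (1×0.110)² = 0.0121;  (-3·δw/w)² = (-3×0.0978)² = 0.0861;  (2·δy/y)² = (2×0.0861)² = 0.0297;  (−½·δz/z)² = (-0.5×0.0980)² = 0.00240
δQ/Q = √(0.130) = 0.361
Q = 22.2, so δQ = 0.361 × 22.2 = 8.02.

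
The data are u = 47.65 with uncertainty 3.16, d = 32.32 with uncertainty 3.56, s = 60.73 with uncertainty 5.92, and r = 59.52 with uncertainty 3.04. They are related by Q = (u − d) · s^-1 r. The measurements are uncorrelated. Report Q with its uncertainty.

Let w = u − d = 15.33. δw = √(δu² + δd²) = √(9.99 + 12.7) = 4.76, so δw/w = 0.311.
Q is then a monomial in w, s, r:
δQ/Q = √((δw/w)² + (-1·δs/s)² + (1·δr/r)²) = √(0.0964 + 0.00950 + 0.00261) = 0.329
Q = 15.02, so δQ = 0.329 × 15.02 = 4.95.

15.02 ± 4.95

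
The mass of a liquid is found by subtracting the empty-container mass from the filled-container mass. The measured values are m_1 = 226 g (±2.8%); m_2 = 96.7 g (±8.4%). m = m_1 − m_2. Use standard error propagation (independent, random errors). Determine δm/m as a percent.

7.96%

For a sum/difference, combine absolute errors in quadrature:
  (δm_1)² = 40.0;  (δm_2)² = 66.0
δm = √(106) = 10.3 g
m = 129 g, so δm/m = 10.3/129 = 0.0796.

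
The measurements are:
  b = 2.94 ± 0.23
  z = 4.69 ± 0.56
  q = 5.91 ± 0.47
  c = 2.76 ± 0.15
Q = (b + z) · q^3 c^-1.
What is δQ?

147

Let u = b + z = 7.63. δu = √(δb² + δz²) = √(0.0529 + 0.314) = 0.605, so δu/u = 0.0793.
Q is then a monomial in u, q, c:
δQ/Q = √((δu/u)² + (3·δq/q)² + (-1·δc/c)²) = √(0.00630 + 0.0569 + 0.00295) = 0.257
Q = 571, so δQ = 0.257 × 571 = 147.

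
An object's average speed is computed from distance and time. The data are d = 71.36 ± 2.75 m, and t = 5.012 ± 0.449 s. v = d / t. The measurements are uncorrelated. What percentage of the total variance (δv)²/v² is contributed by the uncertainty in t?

(δv/v)² = (1·δd/d)² + (-1·δt/t)²
  d term: (1×0.0385)² = 0.00149
  t term: (-1×0.0896)² = 0.00803
Total = 0.00951. Share from t = 0.00803/0.00951 = 0.844.

84.4%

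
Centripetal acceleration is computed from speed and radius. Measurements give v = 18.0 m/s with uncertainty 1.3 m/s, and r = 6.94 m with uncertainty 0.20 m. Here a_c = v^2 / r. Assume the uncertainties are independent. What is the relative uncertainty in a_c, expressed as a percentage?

14.7%

Each factor contributes (exponent × relative error)² to (δa_c/a_c)²:
  (2·δv/v)² = (2×0.0722)² = 0.0209;  (-1·δr/r)² = (-1×0.0288)² = 0.000831
δa_c/a_c = √(0.0217) = 0.147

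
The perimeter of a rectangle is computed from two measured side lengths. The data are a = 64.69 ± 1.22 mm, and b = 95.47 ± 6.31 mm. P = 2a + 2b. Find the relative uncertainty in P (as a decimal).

0.0401

For a sum/difference, combine absolute errors in quadrature:
  (2·δa)² = 5.95;  (2·δb)² = 159
δP = √(165) = 12.9 mm
P = 320.3 mm, so δP/P = 12.9/320.3 = 0.0401.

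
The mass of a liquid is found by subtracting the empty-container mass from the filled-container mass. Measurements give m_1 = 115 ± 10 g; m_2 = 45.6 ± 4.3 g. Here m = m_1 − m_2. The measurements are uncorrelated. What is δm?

Absolute uncertainties add in quadrature for a linear combination:
  (δm_1)² = 100;  (δm_2)² = 18.5
δm = √(118) = 10.9 g

10.9 g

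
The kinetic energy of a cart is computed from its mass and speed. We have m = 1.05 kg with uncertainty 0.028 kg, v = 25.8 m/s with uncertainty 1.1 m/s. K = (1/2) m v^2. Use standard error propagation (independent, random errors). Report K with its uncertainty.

Products/powers → add relative errors in quadrature, weighted by exponent:
  (1·δm/m)² = (1×0.0267)² = 0.000711;  (2·δv/v)² = (2×0.0426)² = 0.00727
δK/K = √(0.00798) = 0.0893
K = 349 J, so δK = 0.0893 × 349 = 31.2 J.

349 ± 31.2 J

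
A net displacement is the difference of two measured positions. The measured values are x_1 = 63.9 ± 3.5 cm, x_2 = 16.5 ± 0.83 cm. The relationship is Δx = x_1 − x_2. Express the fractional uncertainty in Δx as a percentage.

For a sum/difference, combine absolute errors in quadrature:
  (δx_1)² = 12.2;  (δx_2)² = 0.689
δΔx = √(12.9) = 3.60 cm
Δx = 47.4 cm, so δΔx/Δx = 3.60/47.4 = 0.0759.

7.59%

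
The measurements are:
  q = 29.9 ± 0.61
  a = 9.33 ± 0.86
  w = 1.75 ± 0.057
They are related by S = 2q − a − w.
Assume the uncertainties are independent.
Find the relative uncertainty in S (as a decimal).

0.0307

Absolute uncertainties add in quadrature for a linear combination:
  (2·δq)² = 1.49;  (δa)² = 0.740;  (δw)² = 0.00325
δS = √(2.23) = 1.49
S = 48.7, so δS/S = 1.49/48.7 = 0.0307.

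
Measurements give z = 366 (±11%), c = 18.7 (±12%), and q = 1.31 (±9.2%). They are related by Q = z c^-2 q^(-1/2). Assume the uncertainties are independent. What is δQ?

0.245

Each factor contributes (exponent × relative error)² to (δQ/Q)²:
  (1·δz/z)² = (1×0.110)² = 0.0121;  (-2·δc/c)² = (-2×0.120)² = 0.0576;  (−½·δq/q)² = (-0.5×0.0920)² = 0.00212
δQ/Q = √(0.0718) = 0.268
Q = 0.914, so δQ = 0.268 × 0.914 = 0.245.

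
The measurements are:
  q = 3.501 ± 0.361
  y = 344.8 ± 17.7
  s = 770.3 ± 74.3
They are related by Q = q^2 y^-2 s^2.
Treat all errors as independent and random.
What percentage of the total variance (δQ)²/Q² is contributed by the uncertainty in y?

(δQ/Q)² = (2·δq/q)² + (-2·δy/y)² + (2·δs/s)²
  q term: (2×0.103)² = 0.0425
  y term: (-2×0.0513)² = 0.0105
  s term: (2×0.0965)² = 0.0372
Total = 0.0903. Share from y = 0.0105/0.0903 = 0.117.

11.7%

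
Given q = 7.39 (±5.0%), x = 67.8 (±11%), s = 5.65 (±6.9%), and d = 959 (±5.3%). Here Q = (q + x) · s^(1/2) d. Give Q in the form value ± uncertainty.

Let u = q + x = 75.2. δu = √(δq² + δx²) = √(0.137 + 55.6) = 7.47, so δu/u = 0.0993.
Q is then a monomial in u, s, d:
δQ/Q = √((δu/u)² + (½·δs/s)² + (1·δd/d)²) = √(0.00986 + 0.00119 + 0.00281) = 0.118
Q = 1.71e+05, so δQ = 0.118 × 1.71e+05 = 20200.

(1.71 ± 0.202) × 10^5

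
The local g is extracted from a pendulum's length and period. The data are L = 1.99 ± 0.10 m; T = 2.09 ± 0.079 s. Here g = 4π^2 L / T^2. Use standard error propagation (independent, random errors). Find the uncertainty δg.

Since g is a product/quotient, work with relative uncertainties:
  (1·δL/L)² = (1×0.0503)² = 0.00253;  (-2·δT/T)² = (-2×0.0378)² = 0.00572
δg/g = √(0.00824) = 0.0908
g = 18.0 m/s^2, so δg = 0.0908 × 18.0 = 1.63 m/s^2.

1.63 m/s^2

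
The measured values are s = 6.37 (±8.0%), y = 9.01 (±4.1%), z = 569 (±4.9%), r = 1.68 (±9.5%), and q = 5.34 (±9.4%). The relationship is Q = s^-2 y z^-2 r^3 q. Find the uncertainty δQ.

6.19e-06

For a monomial Q ∝ s^-2, y, z^-2, r^3, q, fractional errors add in quadrature:
  (-2·δs/s)² = (-2×0.0800)² = 0.0256;  (1·δy/y)² = (1×0.0410)² = 0.00168;  (-2·δz/z)² = (-2×0.0490)² = 0.00960;  (3·δr/r)² = (3×0.0950)² = 0.0812;  (1·δq/q)² = (1×0.0940)² = 0.00884
δQ/Q = √(0.127) = 0.356
Q = 1.74e-05, so δQ = 0.356 × 1.74e-05 = 6.19e-06.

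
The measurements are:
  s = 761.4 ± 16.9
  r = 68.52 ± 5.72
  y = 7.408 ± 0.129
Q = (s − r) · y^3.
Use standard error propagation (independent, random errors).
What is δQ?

Let u = s − r = 692.9. δu = √(δs² + δr²) = √(286 + 32.7) = 17.8, so δu/u = 0.0258.
Q is then a monomial in u, y:
δQ/Q = √((δu/u)² + (3·δy/y)²) = √(0.000663 + 0.00273) = 0.0582
Q = 281700, so δQ = 0.0582 × 281700 = 16400.

16400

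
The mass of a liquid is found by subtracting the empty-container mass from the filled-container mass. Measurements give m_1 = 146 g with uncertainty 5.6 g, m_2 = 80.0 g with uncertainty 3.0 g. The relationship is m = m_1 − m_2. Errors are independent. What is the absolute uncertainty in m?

6.35 g

m is a linear combination, so absolute uncertainties add in quadrature:
  (δm_1)² = 31.4;  (δm_2)² = 9.00
δm = √(40.4) = 6.35 g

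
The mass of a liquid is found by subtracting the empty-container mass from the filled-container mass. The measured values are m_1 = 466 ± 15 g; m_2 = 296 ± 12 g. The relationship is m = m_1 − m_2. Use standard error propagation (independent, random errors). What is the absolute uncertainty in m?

Absolute uncertainties add in quadrature for a linear combination:
  (δm_1)² = 225;  (δm_2)² = 144
δm = √(369) = 19.2 g

19.2 g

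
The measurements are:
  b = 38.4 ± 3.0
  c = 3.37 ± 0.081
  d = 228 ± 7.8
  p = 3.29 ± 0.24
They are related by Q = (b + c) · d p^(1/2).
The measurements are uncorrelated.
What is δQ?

1510

Let u = b + c = 41.8. δu = √(δb² + δc²) = √(9.00 + 0.00656) = 3.00, so δu/u = 0.0718.
Q is then a monomial in u, d, p:
δQ/Q = √((δu/u)² + (1·δd/d)² + (½·δp/p)²) = √(0.00516 + 0.00117 + 0.00133) = 0.0875
Q = 17300, so δQ = 0.0875 × 17300 = 1510.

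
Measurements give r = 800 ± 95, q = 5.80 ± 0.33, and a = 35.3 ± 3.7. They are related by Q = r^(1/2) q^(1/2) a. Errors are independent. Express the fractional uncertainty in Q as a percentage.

Products/powers → add relative errors in quadrature, weighted by exponent:
  (½·δr/r)² = (0.5×0.119)² = 0.00353;  (½·δq/q)² = (0.5×0.0569)² = 0.000809;  (1·δa/a)² = (1×0.105)² = 0.0110
δQ/Q = √(0.0153) = 0.124

12.4%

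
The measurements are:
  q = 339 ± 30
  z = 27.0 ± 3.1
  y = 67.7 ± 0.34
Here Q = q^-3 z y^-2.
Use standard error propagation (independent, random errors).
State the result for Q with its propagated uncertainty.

For a monomial Q ∝ q^-3, z, y^-2, fractional errors add in quadrature:
  (-3·δq/q)² = (-3×0.0885)² = 0.0705;  (1·δz/z)² = (1×0.115)² = 0.0132;  (-2·δy/y)² = (-2×0.00502)² = 0.000101
δQ/Q = √(0.0838) = 0.289
Q = 1.51e-10, so δQ = 0.289 × 1.51e-10 = 4.38e-11.

(1.51 ± 0.438) × 10^-10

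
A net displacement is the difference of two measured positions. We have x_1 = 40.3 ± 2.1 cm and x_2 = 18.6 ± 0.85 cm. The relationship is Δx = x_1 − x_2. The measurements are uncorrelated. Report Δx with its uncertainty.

Sums and differences: (δΔx)² = Σ (cᵢ δxᵢ)².
  (δx_1)² = 4.41;  (δx_2)² = 0.722
δΔx = √(5.13) = 2.27 cm
Δx = 21.7 cm.

21.7 ± 2.27 cm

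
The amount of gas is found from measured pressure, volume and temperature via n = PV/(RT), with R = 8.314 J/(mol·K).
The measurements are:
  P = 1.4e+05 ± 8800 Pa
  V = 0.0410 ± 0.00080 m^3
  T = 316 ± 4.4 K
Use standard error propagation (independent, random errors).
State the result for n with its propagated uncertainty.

Each factor contributes (exponent × relative error)² to (δn/n)²:
  (1·δP/P)² = (1×0.0629)² = 0.00395;  (1·δV/V)² = (1×0.0195)² = 0.000381;  (-1·δT/T)² = (-1×0.0139)² = 0.000194
δn/n = √(0.00453) = 0.0673
n = 2.18 mol, so δn = 0.0673 × 2.18 = 0.147 mol.

2.18 ± 0.147 mol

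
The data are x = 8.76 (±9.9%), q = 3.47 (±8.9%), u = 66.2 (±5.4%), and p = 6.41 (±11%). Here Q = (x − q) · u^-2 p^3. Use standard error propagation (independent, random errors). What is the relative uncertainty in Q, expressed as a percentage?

38.8%

Let w = x − q = 5.29. δw = √(δx² + δq²) = √(0.752 + 0.0954) = 0.921, so δw/w = 0.174.
Q is then a monomial in w, u, p:
δQ/Q = √((δw/w)² + (-2·δu/u)² + (3·δp/p)²) = √(0.0303 + 0.0117 + 0.109) = 0.388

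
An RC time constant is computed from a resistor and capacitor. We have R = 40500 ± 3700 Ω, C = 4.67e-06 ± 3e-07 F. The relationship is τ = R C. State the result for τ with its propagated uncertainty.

τ is a product of powers, so relative uncertainties combine in quadrature:
  (1·δR/R)² = (1×0.0914)² = 0.00835;  (1·δC/C)² = (1×0.0642)² = 0.00413
δτ/τ = √(0.0125) = 0.112
τ = 0.189 s, so δτ = 0.112 × 0.189 = 0.0211 s.

0.189 ± 0.0211 s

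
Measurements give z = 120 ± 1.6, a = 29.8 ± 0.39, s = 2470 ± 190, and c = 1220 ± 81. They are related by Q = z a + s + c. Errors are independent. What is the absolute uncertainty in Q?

217

Let p = z·a = 3580. δp/p = √((1·δz/z)² + (1·δa/a)²) = √(0.000178 + 0.000171) = 0.0187, so δp = 66.8.
Q = p + s + c: δQ = √(δp² + δs² + δc²) = √(4460 + 36100 + 6560) = 217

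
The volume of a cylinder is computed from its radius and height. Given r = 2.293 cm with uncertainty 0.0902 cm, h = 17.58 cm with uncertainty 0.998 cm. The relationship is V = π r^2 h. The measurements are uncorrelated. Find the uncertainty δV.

For a monomial V ∝ r^2, h, fractional errors add in quadrature:
  (2·δr/r)² = (2×0.0393)² = 0.00619;  (1·δh/h)² = (1×0.0568)² = 0.00322
δV/V = √(0.00941) = 0.0970
V = 290.4 cm^3, so δV = 0.0970 × 290.4 = 28.2 cm^3.

28.2 cm^3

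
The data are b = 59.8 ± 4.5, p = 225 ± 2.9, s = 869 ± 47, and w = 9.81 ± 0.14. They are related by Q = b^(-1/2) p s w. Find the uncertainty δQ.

17000

Q is a product of powers, so relative uncertainties combine in quadrature:
  (−½·δb/b)² = (-0.5×0.0753)² = 0.00142;  (1·δp/p)² = (1×0.0129)² = 0.000166;  (1·δs/s)² = (1×0.0541)² = 0.00293;  (1·δw/w)² = (1×0.0143)² = 0.000204
δQ/Q = √(0.00471) = 0.0686
Q = 2.48e+05, so δQ = 0.0686 × 2.48e+05 = 17000.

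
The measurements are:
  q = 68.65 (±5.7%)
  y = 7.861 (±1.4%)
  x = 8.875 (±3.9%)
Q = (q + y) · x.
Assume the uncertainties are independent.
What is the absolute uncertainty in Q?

43.7

Let u = q + y = 76.51. δu = √(δq² + δy²) = √(15.3 + 0.0121) = 3.91, so δu/u = 0.0512.
Q is then a monomial in u, x:
δQ/Q = √((δu/u)² + (1·δx/x)²) = √(0.00262 + 0.00152) = 0.0643
Q = 679.0, so δQ = 0.0643 × 679.0 = 43.7.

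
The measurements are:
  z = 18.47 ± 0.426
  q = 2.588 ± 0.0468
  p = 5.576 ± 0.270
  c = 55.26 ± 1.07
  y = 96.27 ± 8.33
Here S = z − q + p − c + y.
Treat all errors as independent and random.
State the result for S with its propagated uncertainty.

62.47 ± 8.41

Each term contributes (cᵢ δxᵢ)² to (δS)²:
  (δz)² = 0.181;  (δq)² = 0.00219;  (δp)² = 0.0729;  (δc)² = 1.14;  (δy)² = 69.4
δS = √(70.8) = 8.41
S = 62.47.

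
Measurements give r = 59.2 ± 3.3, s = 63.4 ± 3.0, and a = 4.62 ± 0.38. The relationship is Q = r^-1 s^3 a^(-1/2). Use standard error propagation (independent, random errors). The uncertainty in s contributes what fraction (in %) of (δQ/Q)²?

(δQ/Q)² = (-1·δr/r)² + (3·δs/s)² + (−½·δa/a)²
  r term: (-1×0.0557)² = 0.00311
  s term: (3×0.0473)² = 0.0202
  a term: (-0.5×0.0823)² = 0.00169
Total = 0.0250. Share from s = 0.0202/0.0250 = 0.808.

80.8%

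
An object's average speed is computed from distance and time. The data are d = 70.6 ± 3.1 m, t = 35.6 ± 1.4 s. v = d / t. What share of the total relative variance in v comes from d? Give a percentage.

(δv/v)² = (1·δd/d)² + (-1·δt/t)²
  d term: (1×0.0439)² = 0.00193
  t term: (-1×0.0393)² = 0.00155
Total = 0.00347. Share from d = 0.00193/0.00347 = 0.555.

55.5%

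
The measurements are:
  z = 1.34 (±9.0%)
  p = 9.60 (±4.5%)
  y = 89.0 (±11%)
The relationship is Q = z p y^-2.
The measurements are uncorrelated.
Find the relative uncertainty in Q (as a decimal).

Q is a product of powers, so relative uncertainties combine in quadrature:
  (1·δz/z)² = (1×0.0900)² = 0.00810;  (1·δp/p)² = (1×0.0450)² = 0.00202;  (-2·δy/y)² = (-2×0.110)² = 0.0484
δQ/Q = √(0.0585) = 0.242

0.242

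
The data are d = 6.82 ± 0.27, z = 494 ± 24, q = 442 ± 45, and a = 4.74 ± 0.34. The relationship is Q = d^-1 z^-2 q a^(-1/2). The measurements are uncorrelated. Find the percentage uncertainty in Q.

Relative error in a monomial: (δQ/Q)² = Σ (nᵢ · δxᵢ/xᵢ)².
  (-1·δd/d)² = (-1×0.0396)² = 0.00157;  (-2·δz/z)² = (-2×0.0486)² = 0.00944;  (1·δq/q)² = (1×0.102)² = 0.0104;  (−½·δa/a)² = (-0.5×0.0717)² = 0.00129
δQ/Q = √(0.0227) = 0.151

15.1%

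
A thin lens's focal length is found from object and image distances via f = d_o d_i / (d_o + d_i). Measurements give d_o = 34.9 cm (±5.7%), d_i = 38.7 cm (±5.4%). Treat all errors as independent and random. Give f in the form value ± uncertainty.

∂f/∂d_o = (d_i/(d_o+d_i))² = 0.276;  ∂f/∂d_i = (d_o/(d_o+d_i))² = 0.225
δf = √((∂f/∂d_o · δd_o)² + (∂f/∂d_i · δd_i)²) = √(0.303 + 0.221) = 0.723 cm
f = 18.4 cm.

18.4 ± 0.723 cm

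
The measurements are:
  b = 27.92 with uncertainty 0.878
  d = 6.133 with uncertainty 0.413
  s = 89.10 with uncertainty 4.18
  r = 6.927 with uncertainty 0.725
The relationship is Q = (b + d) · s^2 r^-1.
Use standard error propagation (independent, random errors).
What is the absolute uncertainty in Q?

Let u = b + d = 34.05. δu = √(δb² + δd²) = √(0.771 + 0.171) = 0.970, so δu/u = 0.0285.
Q is then a monomial in u, s, r:
δQ/Q = √((δu/u)² + (2·δs/s)² + (-1·δr/r)²) = √(0.000812 + 0.00880 + 0.0110) = 0.143
Q = 39030, so δQ = 0.143 × 39030 = 5600.

5600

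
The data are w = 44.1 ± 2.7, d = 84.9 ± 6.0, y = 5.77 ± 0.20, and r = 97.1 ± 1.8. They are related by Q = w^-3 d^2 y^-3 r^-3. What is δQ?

Products/powers → add relative errors in quadrature, weighted by exponent:
  (-3·δw/w)² = (-3×0.0612)² = 0.0337;  (2·δd/d)² = (2×0.0707)² = 0.0200;  (-3·δy/y)² = (-3×0.0347)² = 0.0108;  (-3·δr/r)² = (-3×0.0185)² = 0.00309
δQ/Q = √(0.0676) = 0.260
Q = 4.78e-10, so δQ = 0.260 × 4.78e-10 = 1.24e-10.

1.24e-10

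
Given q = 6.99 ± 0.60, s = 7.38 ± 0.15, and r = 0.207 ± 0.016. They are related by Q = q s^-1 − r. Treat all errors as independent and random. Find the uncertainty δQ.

Let p = q·s^-1 = 0.947. δp/p = √((1·δq/q)² + (-1·δs/s)²) = √(0.00737 + 0.000413) = 0.0882, so δp = 0.0835.
Q = p − r: δQ = √(δp² + δr²) = √(0.00698 + 0.000256) = 0.0851

0.0851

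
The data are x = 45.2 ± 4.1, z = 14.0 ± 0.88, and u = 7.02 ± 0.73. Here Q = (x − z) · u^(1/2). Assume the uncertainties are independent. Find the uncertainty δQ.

Let w = x − z = 31.2. δw = √(δx² + δz²) = √(16.8 + 0.774) = 4.19, so δw/w = 0.134.
Q is then a monomial in w, u:
δQ/Q = √((δw/w)² + (½·δu/u)²) = √(0.0181 + 0.00270) = 0.144
Q = 82.7, so δQ = 0.144 × 82.7 = 11.9.

11.9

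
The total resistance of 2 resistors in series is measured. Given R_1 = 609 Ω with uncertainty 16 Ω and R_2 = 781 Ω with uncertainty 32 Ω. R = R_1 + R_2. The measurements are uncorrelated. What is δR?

For a sum/difference, combine absolute errors in quadrature:
  (δR_1)² = 256;  (δR_2)² = 1020
δR = √(1280) = 35.8 Ω

35.8 Ω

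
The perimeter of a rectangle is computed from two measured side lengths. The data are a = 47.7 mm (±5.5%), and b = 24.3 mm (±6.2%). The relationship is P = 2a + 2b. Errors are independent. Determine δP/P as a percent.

4.20%

Each term contributes (cᵢ δxᵢ)² to (δP)²:
  (2·δa)² = 27.5;  (2·δb)² = 9.08
δP = √(36.6) = 6.05 mm
P = 144 mm, so δP/P = 6.05/144 = 0.0420.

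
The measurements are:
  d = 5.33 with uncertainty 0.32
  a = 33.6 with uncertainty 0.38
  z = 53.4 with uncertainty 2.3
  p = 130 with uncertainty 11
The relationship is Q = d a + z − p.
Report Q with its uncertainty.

Let w = d·a = 179. δw/w = √((1·δd/d)² + (1·δa/a)²) = √(0.00360 + 0.000128) = 0.0611, so δw = 10.9.
Q = w + z − p: δQ = √(δw² + δz² + δp²) = √(120 + 5.29 + 121) = 15.7
Q = 102.

102 ± 15.7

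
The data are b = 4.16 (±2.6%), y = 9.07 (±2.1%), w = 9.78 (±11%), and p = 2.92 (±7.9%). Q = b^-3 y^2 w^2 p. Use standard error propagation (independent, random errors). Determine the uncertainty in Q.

79.8

For a monomial Q ∝ b^-3, y^2, w^2, p, fractional errors add in quadrature:
  (-3·δb/b)² = (-3×0.0260)² = 0.00608;  (2·δy/y)² = (2×0.0210)² = 0.00176;  (2·δw/w)² = (2×0.110)² = 0.0484;  (1·δp/p)² = (1×0.0790)² = 0.00624
δQ/Q = √(0.0625) = 0.250
Q = 319, so δQ = 0.250 × 319 = 79.8.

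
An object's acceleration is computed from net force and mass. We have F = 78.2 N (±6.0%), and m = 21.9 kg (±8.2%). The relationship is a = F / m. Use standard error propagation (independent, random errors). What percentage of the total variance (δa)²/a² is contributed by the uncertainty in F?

34.9%

(δa/a)² = (1·δF/F)² + (-1·δm/m)²
  F term: (1×0.0600)² = 0.00360
  m term: (-1×0.0820)² = 0.00672
Total = 0.0103. Share from F = 0.00360/0.0103 = 0.349.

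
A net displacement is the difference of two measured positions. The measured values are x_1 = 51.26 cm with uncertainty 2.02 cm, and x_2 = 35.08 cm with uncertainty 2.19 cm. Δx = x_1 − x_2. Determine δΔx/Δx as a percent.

Sums and differences: (δΔx)² = Σ (cᵢ δxᵢ)².
  (δx_1)² = 4.08;  (δx_2)² = 4.80
δΔx = √(8.88) = 2.98 cm
Δx = 16.18 cm, so δΔx/Δx = 2.98/16.18 = 0.184.

18.4%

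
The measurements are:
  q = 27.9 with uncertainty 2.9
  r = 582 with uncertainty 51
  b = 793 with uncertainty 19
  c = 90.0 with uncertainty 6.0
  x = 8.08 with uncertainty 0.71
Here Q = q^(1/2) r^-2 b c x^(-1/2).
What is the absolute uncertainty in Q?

0.0787

Since Q is a product/quotient, work with relative uncertainties:
  (½·δq/q)² = (0.5×0.104)² = 0.00270;  (-2·δr/r)² = (-2×0.0876)² = 0.0307;  (1·δb/b)² = (1×0.0240)² = 0.000574;  (1·δc/c)² = (1×0.0667)² = 0.00444;  (−½·δx/x)² = (-0.5×0.0879)² = 0.00193
δQ/Q = √(0.0404) = 0.201
Q = 0.392, so δQ = 0.201 × 0.392 = 0.0787.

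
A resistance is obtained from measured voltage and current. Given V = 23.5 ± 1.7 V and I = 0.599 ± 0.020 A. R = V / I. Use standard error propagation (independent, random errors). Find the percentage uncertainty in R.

7.97%

Since R is a product/quotient, work with relative uncertainties:
  (1·δV/V)² = (1×0.0723)² = 0.00523;  (-1·δI/I)² = (-1×0.0334)² = 0.00111
δR/R = √(0.00635) = 0.0797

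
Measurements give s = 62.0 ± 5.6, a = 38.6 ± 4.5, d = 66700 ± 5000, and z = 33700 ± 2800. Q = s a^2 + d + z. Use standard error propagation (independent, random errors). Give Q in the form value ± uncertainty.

(1.93 ± 0.238) × 10^5

Let p = s·a^2 = 92400. δp/p = √((1·δs/s)² + (2·δa/a)²) = √(0.00816 + 0.0544) = 0.250, so δp = 23100.
Q = p + d + z: δQ = √(δp² + δd² + δz²) = √(5.34e+08 + 2.5e+07 + 7.84e+06) = 23800
Q = 1.93e+05.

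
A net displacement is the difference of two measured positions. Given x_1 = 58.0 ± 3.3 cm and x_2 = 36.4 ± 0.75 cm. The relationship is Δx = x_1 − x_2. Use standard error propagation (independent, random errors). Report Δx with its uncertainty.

Absolute uncertainties add in quadrature for a linear combination:
  (δx_1)² = 10.9;  (δx_2)² = 0.562
δΔx = √(11.5) = 3.38 cm
Δx = 21.6 cm.

21.6 ± 3.38 cm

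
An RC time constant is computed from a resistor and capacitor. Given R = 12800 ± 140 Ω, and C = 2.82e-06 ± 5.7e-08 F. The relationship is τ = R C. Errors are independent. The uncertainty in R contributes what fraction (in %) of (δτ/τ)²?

22.6%

(δτ/τ)² = (1·δR/R)² + (1·δC/C)²
  R term: (1×0.0109)² = 0.000120
  C term: (1×0.0202)² = 0.000409
Total = 0.000528. Share from R = 0.000120/0.000528 = 0.226.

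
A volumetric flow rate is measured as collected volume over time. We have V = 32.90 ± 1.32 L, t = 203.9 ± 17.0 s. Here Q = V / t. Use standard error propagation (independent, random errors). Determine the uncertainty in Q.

0.0149 L/s

Relative error in a monomial: (δQ/Q)² = Σ (nᵢ · δxᵢ/xᵢ)².
  (1·δV/V)² = (1×0.0401)² = 0.00161;  (-1·δt/t)² = (-1×0.0834)² = 0.00695
δQ/Q = √(0.00856) = 0.0925
Q = 0.1614 L/s, so δQ = 0.0925 × 0.1614 = 0.0149 L/s.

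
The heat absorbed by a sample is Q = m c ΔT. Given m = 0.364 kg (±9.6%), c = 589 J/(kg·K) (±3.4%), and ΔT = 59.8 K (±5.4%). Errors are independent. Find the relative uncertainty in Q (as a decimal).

0.115

Since Q is a product/quotient, work with relative uncertainties:
  (1·δm/m)² = (1×0.0960)² = 0.00922;  (1·δc/c)² = (1×0.0340)² = 0.00116;  (1·δΔT/ΔT)² = (1×0.0540)² = 0.00292
δQ/Q = √(0.0133) = 0.115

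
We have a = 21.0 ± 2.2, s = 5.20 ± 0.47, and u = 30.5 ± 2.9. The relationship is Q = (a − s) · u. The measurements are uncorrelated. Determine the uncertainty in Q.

82.5

Let w = a − s = 15.8. δw = √(δa² + δs²) = √(4.84 + 0.221) = 2.25, so δw/w = 0.142.
Q is then a monomial in w, u:
δQ/Q = √((δw/w)² + (1·δu/u)²) = √(0.0203 + 0.00904) = 0.171
Q = 482, so δQ = 0.171 × 482 = 82.5.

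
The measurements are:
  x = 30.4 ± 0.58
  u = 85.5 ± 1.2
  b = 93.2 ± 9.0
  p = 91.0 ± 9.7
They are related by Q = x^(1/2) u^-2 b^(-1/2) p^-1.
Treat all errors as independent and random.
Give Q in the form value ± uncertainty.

Products/powers → add relative errors in quadrature, weighted by exponent:
  (½·δx/x)² = (0.5×0.0191)² = 9.1e-05;  (-2·δu/u)² = (-2×0.0140)² = 0.000788;  (−½·δb/b)² = (-0.5×0.0966)² = 0.00233;  (-1·δp/p)² = (-1×0.107)² = 0.0114
δQ/Q = √(0.0146) = 0.121
Q = 8.59e-07, so δQ = 0.121 × 8.59e-07 = 1.04e-07.

(8.59 ± 1.04) × 10^-7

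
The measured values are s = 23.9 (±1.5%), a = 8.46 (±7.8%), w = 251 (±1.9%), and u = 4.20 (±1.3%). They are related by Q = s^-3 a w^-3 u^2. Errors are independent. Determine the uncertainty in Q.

7.58e-11

Each factor contributes (exponent × relative error)² to (δQ/Q)²:
  (-3·δs/s)² = (-3×0.0150)² = 0.00202;  (1·δa/a)² = (1×0.0780)² = 0.00608;  (-3·δw/w)² = (-3×0.0190)² = 0.00325;  (2·δu/u)² = (2×0.0130)² = 0.000676
δQ/Q = √(0.0120) = 0.110
Q = 6.91e-10, so δQ = 0.110 × 6.91e-10 = 7.58e-11.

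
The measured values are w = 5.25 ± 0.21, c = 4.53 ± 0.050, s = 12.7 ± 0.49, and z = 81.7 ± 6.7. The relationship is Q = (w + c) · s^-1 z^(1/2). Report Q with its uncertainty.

6.96 ± 0.421

Let u = w + c = 9.78. δu = √(δw² + δc²) = √(0.0441 + 0.00250) = 0.216, so δu/u = 0.0221.
Q is then a monomial in u, s, z:
δQ/Q = √((δu/u)² + (-1·δs/s)² + (½·δz/z)²) = √(0.000487 + 0.00149 + 0.00168) = 0.0605
Q = 6.96, so δQ = 0.0605 × 6.96 = 0.421.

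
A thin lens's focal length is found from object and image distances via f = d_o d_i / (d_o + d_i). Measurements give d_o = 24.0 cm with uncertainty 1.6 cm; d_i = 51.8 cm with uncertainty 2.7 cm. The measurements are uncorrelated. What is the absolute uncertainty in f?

0.795 cm

∂f/∂d_o = (d_i/(d_o+d_i))² = 0.467;  ∂f/∂d_i = (d_o/(d_o+d_i))² = 0.100
δf = √((∂f/∂d_o · δd_o)² + (∂f/∂d_i · δd_i)²) = √(0.558 + 0.0733) = 0.795 cm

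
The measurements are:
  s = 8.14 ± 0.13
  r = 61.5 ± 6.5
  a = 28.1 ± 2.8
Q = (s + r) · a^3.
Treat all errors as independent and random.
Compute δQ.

4.84e+05

Let u = s + r = 69.6. δu = √(δs² + δr²) = √(0.0169 + 42.2) = 6.50, so δu/u = 0.0934.
Q is then a monomial in u, a:
δQ/Q = √((δu/u)² + (3·δa/a)²) = √(0.00872 + 0.0894) = 0.313
Q = 1.55e+06, so δQ = 0.313 × 1.55e+06 = 4.84e+05.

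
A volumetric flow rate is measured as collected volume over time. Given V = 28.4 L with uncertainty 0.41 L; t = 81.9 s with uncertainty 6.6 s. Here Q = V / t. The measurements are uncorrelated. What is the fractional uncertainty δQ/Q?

Since Q is a product/quotient, work with relative uncertainties:
  (1·δV/V)² = (1×0.0144)² = 0.000208;  (-1·δt/t)² = (-1×0.0806)² = 0.00649
δQ/Q = √(0.00670) = 0.0819

0.0819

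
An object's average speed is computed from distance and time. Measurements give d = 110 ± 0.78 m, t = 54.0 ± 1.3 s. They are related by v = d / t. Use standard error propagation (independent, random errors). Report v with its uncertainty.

Products/powers → add relative errors in quadrature, weighted by exponent:
  (1·δd/d)² = (1×0.00709)² = 5.03e-05;  (-1·δt/t)² = (-1×0.0241)² = 0.000580
δv/v = √(0.000630) = 0.0251
v = 2.04 m/s, so δv = 0.0251 × 2.04 = 0.0511 m/s.

2.04 ± 0.0511 m/s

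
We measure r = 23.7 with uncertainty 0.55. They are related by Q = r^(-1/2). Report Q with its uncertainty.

0.205 ± 0.00238

Relative error in a monomial: (δQ/Q)² = Σ (nᵢ · δxᵢ/xᵢ)².
  (−½·δr/r)² = (-0.5×0.0232)² = 0.000135
δQ/Q = √(0.000135) = 0.0116
Q = 0.205, so δQ = 0.0116 × 0.205 = 0.00238.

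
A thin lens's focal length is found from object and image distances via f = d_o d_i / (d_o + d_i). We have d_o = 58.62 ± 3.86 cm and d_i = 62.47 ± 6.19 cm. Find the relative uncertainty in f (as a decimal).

∂f/∂d_o = (d_i/(d_o+d_i))² = 0.266;  ∂f/∂d_i = (d_o/(d_o+d_i))² = 0.234
δf = √((∂f/∂d_o · δd_o)² + (∂f/∂d_i · δd_i)²) = √(1.06 + 2.10) = 1.78 cm
f = 30.24 cm, so δf/f = 1.78/30.24 = 0.0588.

0.0588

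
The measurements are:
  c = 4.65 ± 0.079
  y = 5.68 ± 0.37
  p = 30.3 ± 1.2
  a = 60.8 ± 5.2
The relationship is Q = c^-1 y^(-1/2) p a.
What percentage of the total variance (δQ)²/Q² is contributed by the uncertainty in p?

(δQ/Q)² = (-1·δc/c)² + (−½·δy/y)² + (1·δp/p)² + (1·δa/a)²
  c term: (-1×0.0170)² = 0.000289
  y term: (-0.5×0.0651)² = 0.00106
  p term: (1×0.0396)² = 0.00157
  a term: (1×0.0855)² = 0.00731
Total = 0.0102. Share from p = 0.00157/0.0102 = 0.153.

15.3%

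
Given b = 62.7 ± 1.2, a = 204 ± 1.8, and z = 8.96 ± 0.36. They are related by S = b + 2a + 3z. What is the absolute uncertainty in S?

Sums and differences: (δS)² = Σ (cᵢ δxᵢ)².
  (δb)² = 1.44;  (2·δa)² = 13.0;  (3·δz)² = 1.17
δS = √(15.6) = 3.95

3.95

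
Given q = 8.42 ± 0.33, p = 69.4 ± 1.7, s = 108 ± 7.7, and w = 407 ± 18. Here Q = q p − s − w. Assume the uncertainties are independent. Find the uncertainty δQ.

33.4

Let h = q·p = 584. δh/h = √((1·δq/q)² + (1·δp/p)²) = √(0.00154 + 0.000600) = 0.0462, so δh = 27.0.
Q = h − s − w: δQ = √(δh² + δs² + δw²) = √(729 + 59.3 + 324) = 33.4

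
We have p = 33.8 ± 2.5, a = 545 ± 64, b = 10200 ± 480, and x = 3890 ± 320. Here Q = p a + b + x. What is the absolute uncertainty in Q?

Let w = p·a = 18400. δw/w = √((1·δp/p)² + (1·δa/a)²) = √(0.00547 + 0.0138) = 0.139, so δw = 2560.
Q = w + b + x: δQ = √(δw² + δb² + δx²) = √(6.54e+06 + 2.3e+05 + 1.02e+05) = 2620

2620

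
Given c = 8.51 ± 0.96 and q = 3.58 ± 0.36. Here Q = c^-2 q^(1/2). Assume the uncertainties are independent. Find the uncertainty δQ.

0.00604

Since Q is a product/quotient, work with relative uncertainties:
  (-2·δc/c)² = (-2×0.113)² = 0.0509;  (½·δq/q)² = (0.5×0.101)² = 0.00253
δQ/Q = √(0.0534) = 0.231
Q = 0.0261, so δQ = 0.231 × 0.0261 = 0.00604.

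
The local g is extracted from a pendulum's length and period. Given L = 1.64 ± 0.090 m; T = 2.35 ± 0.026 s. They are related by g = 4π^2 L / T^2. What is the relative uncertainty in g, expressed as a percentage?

5.92%

Since g is a product/quotient, work with relative uncertainties:
  (1·δL/L)² = (1×0.0549)² = 0.00301;  (-2·δT/T)² = (-2×0.0111)² = 0.000490
δg/g = √(0.00350) = 0.0592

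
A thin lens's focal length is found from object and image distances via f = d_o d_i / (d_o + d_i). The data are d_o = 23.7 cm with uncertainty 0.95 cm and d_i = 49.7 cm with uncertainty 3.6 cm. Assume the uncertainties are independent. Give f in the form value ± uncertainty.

16.0 ± 0.575 cm

∂f/∂d_o = (d_i/(d_o+d_i))² = 0.458;  ∂f/∂d_i = (d_o/(d_o+d_i))² = 0.104
δf = √((∂f/∂d_o · δd_o)² + (∂f/∂d_i · δd_i)²) = √(0.190 + 0.141) = 0.575 cm
f = 16.0 cm.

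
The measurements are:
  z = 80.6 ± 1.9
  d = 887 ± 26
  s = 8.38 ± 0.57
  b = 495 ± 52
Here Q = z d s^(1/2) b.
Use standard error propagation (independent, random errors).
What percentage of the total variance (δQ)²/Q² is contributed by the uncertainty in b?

(δQ/Q)² = (1·δz/z)² + (1·δd/d)² + (½·δs/s)² + (1·δb/b)²
  z term: (1×0.0236)² = 0.000556
  d term: (1×0.0293)² = 0.000859
  s term: (0.5×0.0680)² = 0.00116
  b term: (1×0.105)² = 0.0110
Total = 0.0136. Share from b = 0.0110/0.0136 = 0.811.

81.1%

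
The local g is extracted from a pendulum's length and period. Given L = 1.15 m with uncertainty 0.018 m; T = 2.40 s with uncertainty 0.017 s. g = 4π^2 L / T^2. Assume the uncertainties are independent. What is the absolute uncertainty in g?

0.166 m/s^2

Products/powers → add relative errors in quadrature, weighted by exponent:
  (1·δL/L)² = (1×0.0157)² = 0.000245;  (-2·δT/T)² = (-2×0.00708)² = 0.000201
δg/g = √(0.000446) = 0.0211
g = 7.88 m/s^2, so δg = 0.0211 × 7.88 = 0.166 m/s^2.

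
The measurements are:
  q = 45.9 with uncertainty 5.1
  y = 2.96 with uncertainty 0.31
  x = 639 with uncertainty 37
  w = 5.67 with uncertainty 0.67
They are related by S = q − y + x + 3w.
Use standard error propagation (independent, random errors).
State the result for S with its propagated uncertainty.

For a sum/difference, combine absolute errors in quadrature:
  (δq)² = 26.0;  (δy)² = 0.0961;  (δx)² = 1370;  (3·δw)² = 4.04
δS = √(1400) = 37.4
S = 699.

699 ± 37.4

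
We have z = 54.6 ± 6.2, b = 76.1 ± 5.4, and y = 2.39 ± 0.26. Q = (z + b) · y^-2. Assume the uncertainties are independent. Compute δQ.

Let u = z + b = 131. δu = √(δz² + δb²) = √(38.4 + 29.2) = 8.22, so δu/u = 0.0629.
Q is then a monomial in u, y:
δQ/Q = √((δu/u)² + (-2·δy/y)²) = √(0.00396 + 0.0473) = 0.226
Q = 22.9, so δQ = 0.226 × 22.9 = 5.18.

5.18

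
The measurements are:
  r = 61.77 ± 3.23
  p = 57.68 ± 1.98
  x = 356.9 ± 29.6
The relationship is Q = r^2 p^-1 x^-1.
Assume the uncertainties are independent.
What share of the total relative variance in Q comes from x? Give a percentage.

36.2%

(δQ/Q)² = (2·δr/r)² + (-1·δp/p)² + (-1·δx/x)²
  r term: (2×0.0523)² = 0.0109
  p term: (-1×0.0343)² = 0.00118
  x term: (-1×0.0829)² = 0.00688
Total = 0.0190. Share from x = 0.00688/0.0190 = 0.362.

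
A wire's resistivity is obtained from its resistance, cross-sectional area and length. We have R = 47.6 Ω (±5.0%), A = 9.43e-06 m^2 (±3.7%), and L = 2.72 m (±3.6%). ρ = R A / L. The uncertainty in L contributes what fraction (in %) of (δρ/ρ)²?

(δρ/ρ)² = (1·δR/R)² + (1·δA/A)² + (-1·δL/L)²
  R term: (1×0.0500)² = 0.00250
  A term: (1×0.0370)² = 0.00137
  L term: (-1×0.0360)² = 0.00130
Total = 0.00517. Share from L = 0.00130/0.00517 = 0.251.

25.1%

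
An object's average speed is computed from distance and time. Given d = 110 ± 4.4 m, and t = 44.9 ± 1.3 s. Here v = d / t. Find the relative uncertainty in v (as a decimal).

Since v is a product/quotient, work with relative uncertainties:
  (1·δd/d)² = (1×0.0400)² = 0.00160;  (-1·δt/t)² = (-1×0.0290)² = 0.000838
δv/v = √(0.00244) = 0.0494

0.0494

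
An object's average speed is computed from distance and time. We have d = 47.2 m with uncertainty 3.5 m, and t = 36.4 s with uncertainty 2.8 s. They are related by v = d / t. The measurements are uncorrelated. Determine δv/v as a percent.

10.7%

Each factor contributes (exponent × relative error)² to (δv/v)²:
  (1·δd/d)² = (1×0.0742)² = 0.00550;  (-1·δt/t)² = (-1×0.0769)² = 0.00592
δv/v = √(0.0114) = 0.107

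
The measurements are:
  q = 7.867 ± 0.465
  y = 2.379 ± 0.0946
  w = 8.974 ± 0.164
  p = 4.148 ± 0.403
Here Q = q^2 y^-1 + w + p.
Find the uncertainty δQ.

Let h = q^2·y^-1 = 26.02. δh/h = √((2·δq/q)² + (-1·δy/y)²) = √(0.0140 + 0.00158) = 0.125, so δh = 3.24.
Q = h + w + p: δQ = √(δh² + δw² + δp²) = √(10.5 + 0.0269 + 0.162) = 3.27

3.27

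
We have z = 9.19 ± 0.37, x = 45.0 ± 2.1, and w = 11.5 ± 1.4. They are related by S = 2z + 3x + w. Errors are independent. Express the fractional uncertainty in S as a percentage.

Each term contributes (cᵢ δxᵢ)² to (δS)²:
  (2·δz)² = 0.548;  (3·δx)² = 39.7;  (δw)² = 1.96
δS = √(42.2) = 6.50
S = 165, so δS/S = 6.50/165 = 0.0394.

3.94%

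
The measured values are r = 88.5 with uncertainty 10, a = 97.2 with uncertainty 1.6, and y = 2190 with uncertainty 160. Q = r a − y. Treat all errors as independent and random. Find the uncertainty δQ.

Let p = r·a = 8600. δp/p = √((1·δr/r)² + (1·δa/a)²) = √(0.0128 + 0.000271) = 0.114, so δp = 982.
Q = p − y: δQ = √(δp² + δy²) = √(9.65e+05 + 25600) = 995

995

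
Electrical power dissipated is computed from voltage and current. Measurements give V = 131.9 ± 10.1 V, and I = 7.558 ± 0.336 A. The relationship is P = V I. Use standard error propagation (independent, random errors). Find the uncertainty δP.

Relative error in a monomial: (δP/P)² = Σ (nᵢ · δxᵢ/xᵢ)².
  (1·δV/V)² = (1×0.0766)² = 0.00586;  (1·δI/I)² = (1×0.0445)² = 0.00198
δP/P = √(0.00784) = 0.0885
P = 996.9 W, so δP = 0.0885 × 996.9 = 88.3 W.

88.3 W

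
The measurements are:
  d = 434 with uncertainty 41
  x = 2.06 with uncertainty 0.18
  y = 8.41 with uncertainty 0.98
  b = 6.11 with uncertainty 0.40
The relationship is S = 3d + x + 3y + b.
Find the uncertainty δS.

123

Absolute uncertainties add in quadrature for a linear combination:
  (3·δd)² = 15100;  (δx)² = 0.0324;  (3·δy)² = 8.64;  (δb)² = 0.160
δS = √(15100) = 123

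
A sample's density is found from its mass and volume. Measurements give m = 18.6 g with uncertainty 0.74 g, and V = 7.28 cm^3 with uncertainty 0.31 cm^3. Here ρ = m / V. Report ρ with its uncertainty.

Relative error in a monomial: (δρ/ρ)² = Σ (nᵢ · δxᵢ/xᵢ)².
  (1·δm/m)² = (1×0.0398)² = 0.00158;  (-1·δV/V)² = (-1×0.0426)² = 0.00181
δρ/ρ = √(0.00340) = 0.0583
ρ = 2.55 g/cm^3, so δρ = 0.0583 × 2.55 = 0.149 g/cm^3.

2.55 ± 0.149 g/cm^3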